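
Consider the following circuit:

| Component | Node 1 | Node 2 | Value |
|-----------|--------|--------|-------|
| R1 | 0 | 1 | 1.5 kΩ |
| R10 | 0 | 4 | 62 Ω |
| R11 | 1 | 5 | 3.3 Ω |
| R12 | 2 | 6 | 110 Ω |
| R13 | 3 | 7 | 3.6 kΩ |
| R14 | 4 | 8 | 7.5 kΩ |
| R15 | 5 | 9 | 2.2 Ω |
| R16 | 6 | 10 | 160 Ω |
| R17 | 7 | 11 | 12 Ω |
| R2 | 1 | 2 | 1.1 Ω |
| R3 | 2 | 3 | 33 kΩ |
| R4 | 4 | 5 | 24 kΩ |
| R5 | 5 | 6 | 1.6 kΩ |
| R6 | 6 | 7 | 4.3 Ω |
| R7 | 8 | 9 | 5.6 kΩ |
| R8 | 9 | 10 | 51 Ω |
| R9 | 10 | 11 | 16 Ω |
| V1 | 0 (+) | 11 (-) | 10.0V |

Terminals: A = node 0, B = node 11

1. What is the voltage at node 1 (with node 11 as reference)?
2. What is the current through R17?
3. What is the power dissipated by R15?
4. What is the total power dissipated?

Nodal analysis, taking node 11 as the 0 V reference.
Source V1 fixes V_0 = 10 V.
KCL at each unknown node (sum of currents leaving = 0; resistances in Ω):
  Node 1: (V_1 - 10)/1500 + (V_1 - V_2)/1.1 + (V_1 - V_5)/3.3 = 0
  Node 2: (V_2 - V_1)/1.1 + (V_2 - V_3)/33000 + (V_2 - V_6)/110 = 0
  Node 3: (V_3 - V_2)/33000 + (V_3 - V_7)/3600 = 0
  Node 4: (V_4 - V_5)/24000 + (V_4 - 10)/62 + (V_4 - V_8)/7500 = 0
  Node 5: (V_5 - V_4)/24000 + (V_5 - V_6)/1600 + (V_5 - V_1)/3.3 + (V_5 - V_9)/2.2 = 0
  Node 6: (V_6 - V_5)/1600 + (V_6 - V_7)/4.3 + (V_6 - V_2)/110 + (V_6 - V_10)/160 = 0
  Node 7: (V_7 - V_6)/4.3 + (V_7 - V_3)/3600 + (V_7 - 0)/12 = 0
  Node 8: (V_8 - V_9)/5600 + (V_8 - V_4)/7500 = 0
  Node 9: (V_9 - V_8)/5600 + (V_9 - V_10)/51 + (V_9 - V_5)/2.2 = 0
  Node 10: (V_10 - V_9)/51 + (V_10 - 0)/16 + (V_10 - V_6)/160 = 0
Collecting terms (coefficients in siemens):
  1.213·V_1 - 0.9091·V_2 - 0.303·V_5 = 0.006667
  0.9182·V_2 - 0.9091·V_1 - 0.0000303·V_3 - 0.009091·V_6 = 0
  0.0003081·V_3 - 0.0000303·V_2 - 0.0002778·V_7 = 0
  0.0163·V_4 - 0.00004167·V_5 - 0.0001333·V_8 = 0.1613
  0.7582·V_5 - 0.303·V_1 - 0.00004167·V_4 - 0.000625·V_6 - 0.4545·V_9 = 0
  0.2485·V_6 - 0.009091·V_2 - 0.000625·V_5 - 0.2326·V_7 - 0.00625·V_10 = 0
  0.3162·V_7 - 0.0002778·V_3 - 0.2326·V_6 = 0
  0.0003119·V_8 - 0.0001333·V_4 - 0.0001786·V_9 = 0
  0.4743·V_9 - 0.4545·V_5 - 0.0001786·V_8 - 0.01961·V_10 = 0
  0.08836·V_10 - 0.00625·V_6 - 0.01961·V_9 = 0
Solving these 10 simultaneous equations (Gaussian elimination) gives:
  V_1 = 0.3389 V, V_2 = 0.336 V, V_3 = 0.06507 V, V_4 = 9.93 V
  V_5 = 0.3263 V, V_6 = 0.0482 V, V_7 = 0.03551 V, V_8 = 4.426 V
  V_9 = 0.3174 V, V_10 = 0.07385 V
Part 1:
  Read off the nodal solution: V_1 = 0.3389 V
Part 2:
  I_R17 = (V_7 - V_11)/R17 = (0.03551 - 0)/12 = 0.002959 A
  Magnitude: I_R17 = 0.002959 A
Part 3:
  I_R15 = (V_5 - V_9)/R15 = (0.3263 - 0.3174)/2.2 = 0.004042 A
  P_R15 = I_R15² × R15 = (0.004042)² × 2.2 = 0.00003595 W
Part 4:
  Power in each resistor, P = (ΔV)²/R:
    P_R1 = (10 - 0.3389)²/1500 = 0.06222 W
    P_R2 = (0.3389 - 0.336)²/1.1 = 0.000007579 W
    P_R3 = (0.336 - 0.06507)²/33000 = 0.000002225 W
    P_R4 = (9.93 - 0.3263)²/24000 = 0.003843 W
    P_R5 = (0.3263 - 0.0482)²/1600 = 0.00004834 W
    P_R6 = (0.0482 - 0.03551)²/4.3 = 0.00003744 W
    P_R7 = (4.426 - 0.3174)²/5600 = 0.003015 W
    P_R8 = (0.3174 - 0.07385)²/51 = 0.001163 W
    P_R9 = (0.07385 - 0)²/16 = 0.0003409 W
    P_R10 = (10 - 9.93)²/62 = 0.00007972 W
    P_R11 = (0.3389 - 0.3263)²/3.3 = 0.00004805 W
    P_R12 = (0.336 - 0.0482)²/110 = 0.0007531 W
    P_R13 = (0.06507 - 0.03551)²/3600 = 0.0000002427 W
    P_R14 = (9.93 - 4.426)²/7500 = 0.004038 W
    P_R15 = (0.3263 - 0.3174)²/2.2 = 0.00003595 W
    P_R16 = (0.0482 - 0.07385)²/160 = 0.000004113 W
    P_R17 = (0.03551 - 0)²/12 = 0.0001051 W
  P_total = P_R1 + P_R2 + P_R3 + P_R4 + P_R5 + P_R6 + P_R7 + P_R8 + P_R9 + P_R10 + P_R11 + P_R12 + P_R13 + P_R14 + P_R15 + P_R16 + P_R17 = 0.07575 W

Final answers:
1. V_1 = 0.3389 V
2. I_R17 = 0.002959 A
3. P_R15 = 3.595e-05 W
4. P_total = 0.07575 W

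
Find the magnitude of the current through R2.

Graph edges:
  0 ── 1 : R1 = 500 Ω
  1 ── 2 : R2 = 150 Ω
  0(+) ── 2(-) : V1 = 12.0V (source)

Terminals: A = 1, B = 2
Nodal analysis, taking node 2 as the 0 V reference.
Source V1 fixes V_0 = 12 V.
KCL at each unknown node (sum of currents leaving = 0; resistances in Ω):
  Node 1: (V_1 - 12)/500 + (V_1 - 0)/150 = 0
Collecting terms: 0.008667 × V_1 = 0.024  =>  V_1 = 2.769 V
I_R2 = (V_1 - V_2)/R2 = (2.769 - 0)/150 = 0.01846 A
|I_R2| = 0.01846 A

Final answer: |I_R2| = 0.01846 A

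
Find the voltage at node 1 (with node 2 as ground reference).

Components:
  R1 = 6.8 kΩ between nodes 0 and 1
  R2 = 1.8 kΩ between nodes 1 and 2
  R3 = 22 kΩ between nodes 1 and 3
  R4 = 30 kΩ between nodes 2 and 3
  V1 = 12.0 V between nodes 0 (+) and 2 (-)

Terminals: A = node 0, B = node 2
Nodal analysis, taking node 2 as the 0 V reference.
Source V1 fixes V_0 = 12 V.
KCL at each unknown node (sum of currents leaving = 0; resistances in Ω):
  Node 1: (V_1 - 12)/6800 + (V_1 - 0)/1800 + (V_1 - V_3)/22000 = 0
  Node 3: (V_3 - V_1)/22000 + (V_3 - 0)/30000 = 0
Collecting terms (coefficients in siemens):
  0.0007481·V_1 - 0.00004545·V_3 = 0.001765
  0.00007879·V_3 - 0.00004545·V_1 = 0
Determinant D = (0.0007481)(0.00007879) - (-0.00004545)(-0.00004545) = 0.00000005687
V_1 = [(0.001765)(0.00007879) - (-0.00004545)(0)]/D = 2.445 V
V_3 = [(0.0007481)(0) - (0.001765)(-0.00004545)]/D = 1.41 V
The requested potential is V_1 = 2.445 V.

Final answer: V_1 = 2.445 V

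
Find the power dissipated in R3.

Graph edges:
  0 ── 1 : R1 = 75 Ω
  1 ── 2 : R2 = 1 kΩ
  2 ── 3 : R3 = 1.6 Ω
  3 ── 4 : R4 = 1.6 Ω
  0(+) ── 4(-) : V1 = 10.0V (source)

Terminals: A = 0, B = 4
Nodal analysis, taking node 4 as the 0 V reference.
Source V1 fixes V_0 = 10 V.
KCL at each unknown node (sum of currents leaving = 0; resistances in Ω):
  Node 1: (V_1 - 10)/75 + (V_1 - V_2)/1000 = 0
  Node 2: (V_2 - V_1)/1000 + (V_2 - V_3)/1.6 = 0
  Node 3: (V_3 - V_2)/1.6 + (V_3 - 0)/1.6 = 0
Collecting terms (coefficients in siemens):
  0.01433·V_1 - 0.001·V_2 = 0.1333
  0.626·V_2 - 0.001·V_1 - 0.625·V_3 = 0
  1.25·V_3 - 0.625·V_2 = 0
Solving these 3 simultaneous equations (Gaussian elimination) gives:
  V_1 = 9.304 V, V_2 = 0.02968 V, V_3 = 0.01484 V
I_R3 = (V_2 - V_3)/R3 = (0.02968 - 0.01484)/1.6 = 0.009275 A
P_R3 = I_R3² × R3 = (0.009275)² × 1.6 = 0.0001376 W

Final answer: 0.0001376 W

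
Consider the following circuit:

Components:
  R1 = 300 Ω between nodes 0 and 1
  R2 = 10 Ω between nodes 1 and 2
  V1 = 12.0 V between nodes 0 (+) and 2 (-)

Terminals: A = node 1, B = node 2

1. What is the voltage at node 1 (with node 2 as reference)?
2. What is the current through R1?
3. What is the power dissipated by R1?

Nodal analysis, taking node 2 as the 0 V reference.
Source V1 fixes V_0 = 12 V.
KCL at each unknown node (sum of currents leaving = 0; resistances in Ω):
  Node 1: (V_1 - 12)/300 + (V_1 - 0)/10 = 0
Collecting terms: 0.1033 × V_1 = 0.04  =>  V_1 = 0.3871 V
Part 1:
  Read off the nodal solution: V_1 = 0.3871 V
Part 2:
  I_R1 = (V_0 - V_1)/R1 = (12 - 0.3871)/300 = 0.03871 A
  Magnitude: I_R1 = 0.03871 A
Part 3:
  I_R1 = (V_0 - V_1)/R1 = (12 - 0.3871)/300 = 0.03871 A
  P_R1 = I_R1² × R1 = (0.03871)² × 300 = 0.4495 W

Final answers:
1. V_1 = 0.3871 V
2. I_R1 = 0.03871 A
3. P_R1 = 0.4495 W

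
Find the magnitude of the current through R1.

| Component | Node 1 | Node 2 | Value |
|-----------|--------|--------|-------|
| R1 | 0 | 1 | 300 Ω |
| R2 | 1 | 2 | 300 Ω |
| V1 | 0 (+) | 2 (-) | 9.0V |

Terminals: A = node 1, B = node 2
Nodal analysis, taking node 2 as the 0 V reference.
Source V1 fixes V_0 = 9 V.
KCL at each unknown node (sum of currents leaving = 0; resistances in Ω):
  Node 1: (V_1 - 9)/300 + (V_1 - 0)/300 = 0
Collecting terms: 0.006667 × V_1 = 0.03  =>  V_1 = 4.5 V
I_R1 = (V_0 - V_1)/R1 = (9 - 4.5)/300 = 0.015 A
|I_R1| = 0.015 A

Final answer: |I_R1| = 0.015 A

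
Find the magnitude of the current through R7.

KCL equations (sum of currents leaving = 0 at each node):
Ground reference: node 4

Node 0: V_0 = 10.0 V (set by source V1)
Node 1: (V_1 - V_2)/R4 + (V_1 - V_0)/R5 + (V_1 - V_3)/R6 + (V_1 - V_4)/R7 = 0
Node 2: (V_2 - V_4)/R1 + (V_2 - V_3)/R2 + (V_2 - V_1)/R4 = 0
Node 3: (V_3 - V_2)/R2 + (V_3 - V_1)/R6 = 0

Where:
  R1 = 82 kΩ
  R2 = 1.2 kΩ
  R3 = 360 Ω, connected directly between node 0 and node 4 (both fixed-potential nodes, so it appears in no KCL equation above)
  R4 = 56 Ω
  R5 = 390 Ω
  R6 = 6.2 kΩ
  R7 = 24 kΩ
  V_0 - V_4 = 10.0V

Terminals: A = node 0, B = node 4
Nodal analysis, taking node 4 as the 0 V reference.
Source V1 fixes V_0 = 10 V.
KCL at each unknown node (sum of currents leaving = 0; resistances in Ω):
  Node 1: (V_1 - V_2)/56 + (V_1 - 10)/390 + (V_1 - V_3)/6200 + (V_1 - 0)/24000 = 0
  Node 2: (V_2 - 0)/82000 + (V_2 - V_3)/1200 + (V_2 - V_1)/56 = 0
  Node 3: (V_3 - V_2)/1200 + (V_3 - V_1)/6200 = 0
Collecting terms (coefficients in siemens):
  0.02062·V_1 - 0.01786·V_2 - 0.0001613·V_3 = 0.02564
  0.0187·V_2 - 0.01786·V_1 - 0.0008333·V_3 = 0
  0.0009946·V_3 - 0.0001613·V_1 - 0.0008333·V_2 = 0
Solving these 3 simultaneous equations (Gaussian elimination) gives:
  V_1 = 9.794 V, V_2 = 9.788 V, V_3 = 9.789 V
I_R7 = (V_1 - V_4)/R7 = (9.794 - 0)/24000 = 0.0004081 A
|I_R7| = 0.0004081 A

Final answer: |I_R7| = 0.0004081 A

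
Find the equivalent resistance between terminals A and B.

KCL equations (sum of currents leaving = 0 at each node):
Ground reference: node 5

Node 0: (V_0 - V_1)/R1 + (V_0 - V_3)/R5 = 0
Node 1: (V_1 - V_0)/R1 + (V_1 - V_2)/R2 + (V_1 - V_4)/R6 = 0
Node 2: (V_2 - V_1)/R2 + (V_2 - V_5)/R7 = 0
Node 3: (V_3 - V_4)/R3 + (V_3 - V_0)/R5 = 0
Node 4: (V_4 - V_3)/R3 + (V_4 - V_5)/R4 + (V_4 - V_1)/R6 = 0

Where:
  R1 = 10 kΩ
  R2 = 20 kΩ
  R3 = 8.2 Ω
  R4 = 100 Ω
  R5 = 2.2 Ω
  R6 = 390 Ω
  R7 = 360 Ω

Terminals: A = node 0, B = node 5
The network is not a plain series/parallel combination. Inject a 1 A test current into terminal A (node 0) and return it from terminal B (node 5); then R_eq = V_A / (1 A).
Nodal analysis, taking node 5 as the 0 V reference.
Current source I_test pushes 1 A into node 0 and draws it out of node 5.
KCL at each unknown node (sum of currents leaving = 0; resistances in Ω):
  Node 0: (V_0 - V_1)/10000 + (V_0 - V_3)/2.2 - 1 = 0
  Node 1: (V_1 - V_0)/10000 + (V_1 - V_2)/20000 + (V_1 - V_4)/390 = 0
  Node 2: (V_2 - V_1)/20000 + (V_2 - 0)/360 = 0
  Node 3: (V_3 - V_0)/2.2 + (V_3 - V_4)/8.2 = 0
  Node 4: (V_4 - V_1)/390 + (V_4 - V_3)/8.2 + (V_4 - 0)/100 = 0
Collecting terms (coefficients in siemens):
  0.4546·V_0 - 0.0001·V_1 - 0.4545·V_3 = 1
  0.002714·V_1 - 0.0001·V_0 - 0.00005·V_2 - 0.002564·V_4 = 0
  0.002828·V_2 - 0.00005·V_1 = 0
  0.5765·V_3 - 0.4545·V_0 - 0.122·V_4 = 0
  0.1345·V_4 - 0.002564·V_1 - 0.122·V_3 = 0
Solving these 5 simultaneous equations (Gaussian elimination) gives:
  V_0 = 109.9 V, V_1 = 98.1 V, V_2 = 1.735 V, V_3 = 107.7 V
  V_4 = 99.52 V
R_eq = V_0 / 1 A = 109.9 Ω

Final answer: 109.9 Ω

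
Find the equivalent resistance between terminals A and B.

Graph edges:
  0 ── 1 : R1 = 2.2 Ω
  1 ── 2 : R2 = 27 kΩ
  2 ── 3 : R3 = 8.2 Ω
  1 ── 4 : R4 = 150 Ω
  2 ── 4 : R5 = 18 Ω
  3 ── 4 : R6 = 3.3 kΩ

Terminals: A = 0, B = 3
The network is not a plain series/parallel combination. Inject a 1 A test current into terminal A (node 0) and return it from terminal B (node 3); then R_eq = V_A / (1 A).
Nodal analysis, taking node 3 as the 0 V reference.
Current source I_test pushes 1 A into node 0 and draws it out of node 3.
KCL at each unknown node (sum of currents leaving = 0; resistances in Ω):
  Node 0: (V_0 - V_1)/2.2 - 1 = 0
  Node 1: (V_1 - V_0)/2.2 + (V_1 - V_2)/27000 + (V_1 - V_4)/150 = 0
  Node 2: (V_2 - V_1)/27000 + (V_2 - 0)/8.2 + (V_2 - V_4)/18 = 0
  Node 4: (V_4 - V_1)/150 + (V_4 - V_2)/18 + (V_4 - 0)/3300 = 0
Collecting terms (coefficients in siemens):
  0.4545·V_0 - 0.4545·V_1 = 1
  0.4612·V_1 - 0.4545·V_0 - 0.00003704·V_2 - 0.006667·V_4 = 0
  0.1775·V_2 - 0.00003704·V_1 - 0.05556·V_4 = 0
  0.06253·V_4 - 0.006667·V_1 - 0.05556·V_2 = 0
Solving these 4 simultaneous equations (Gaussian elimination) gives:
  V_0 = 177.2 V, V_1 = 175 V, V_2 = 8.136 V, V_4 = 25.88 V
R_eq = V_0 / 1 A = 177.2 Ω

Final answer: 177.2 Ω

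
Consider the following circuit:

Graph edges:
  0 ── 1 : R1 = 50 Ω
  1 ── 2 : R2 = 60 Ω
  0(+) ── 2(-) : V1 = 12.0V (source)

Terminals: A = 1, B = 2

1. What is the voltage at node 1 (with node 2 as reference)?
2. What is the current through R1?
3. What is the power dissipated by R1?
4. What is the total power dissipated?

Nodal analysis, taking node 2 as the 0 V reference.
Source V1 fixes V_0 = 12 V.
KCL at each unknown node (sum of currents leaving = 0; resistances in Ω):
  Node 1: (V_1 - 12)/50 + (V_1 - 0)/60 = 0
Collecting terms: 0.03667 × V_1 = 0.24  =>  V_1 = 6.545 V
Part 1:
  Read off the nodal solution: V_1 = 6.545 V
Part 2:
  I_R1 = (V_0 - V_1)/R1 = (12 - 6.545)/50 = 0.1091 A
  Magnitude: I_R1 = 0.1091 A
Part 3:
  I_R1 = (V_0 - V_1)/R1 = (12 - 6.545)/50 = 0.1091 A
  P_R1 = I_R1² × R1 = (0.1091)² × 50 = 0.595 W
Part 4:
  Power in each resistor, P = (ΔV)²/R:
    P_R1 = (12 - 6.545)²/50 = 0.595 W
    P_R2 = (6.545 - 0)²/60 = 0.714 W
  P_total = P_R1 + P_R2 = 1.309 W

Final answers:
1. V_1 = 6.545 V
2. I_R1 = 0.1091 A
3. P_R1 = 0.595 W
4. P_total = 1.309 W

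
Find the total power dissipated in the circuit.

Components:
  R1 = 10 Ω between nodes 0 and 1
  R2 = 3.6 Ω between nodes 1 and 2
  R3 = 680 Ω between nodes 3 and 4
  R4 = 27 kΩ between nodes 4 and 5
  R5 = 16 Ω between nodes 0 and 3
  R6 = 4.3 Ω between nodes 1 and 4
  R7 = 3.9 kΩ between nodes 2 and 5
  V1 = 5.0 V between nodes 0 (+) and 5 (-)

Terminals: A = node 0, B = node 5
Nodal analysis, taking node 5 as the 0 V reference.
Source V1 fixes V_0 = 5 V.
KCL at each unknown node (sum of currents leaving = 0; resistances in Ω):
  Node 1: (V_1 - 5)/10 + (V_1 - V_2)/3.6 + (V_1 - V_4)/4.3 = 0
  Node 2: (V_2 - V_1)/3.6 + (V_2 - 0)/3900 = 0
  Node 3: (V_3 - V_4)/680 + (V_3 - 5)/16 = 0
  Node 4: (V_4 - V_3)/680 + (V_4 - 0)/27000 + (V_4 - V_1)/4.3 = 0
Collecting terms (coefficients in siemens):
  0.6103·V_1 - 0.2778·V_2 - 0.2326·V_4 = 0.5
  0.278·V_2 - 0.2778·V_1 = 0
  0.06397·V_3 - 0.001471·V_4 = 0.3125
  0.2341·V_4 - 0.2326·V_1 - 0.001471·V_3 = 0
Solving these 4 simultaneous equations (Gaussian elimination) gives:
  V_1 = 4.986 V, V_2 = 4.981 V, V_3 = 5 V, V_4 = 4.985 V
Power in each resistor, P = (ΔV)²/R:
  P_R1 = (5 - 4.986)²/10 = 0.00002074 W
  P_R2 = (4.986 - 4.981)²/3.6 = 0.000005872 W
  P_R3 = (5 - 4.985)²/680 = 0.0000003201 W
  P_R4 = (4.985 - 0)²/27000 = 0.0009203 W
  P_R5 = (5 - 5)²/16 = 0.000000007533 W
  P_R6 = (4.986 - 4.985)²/4.3 = 0.0000001141 W
  P_R7 = (4.981 - 0)²/3900 = 0.006362 W
P_total = P_R1 + P_R2 + P_R3 + P_R4 + P_R5 + P_R6 + P_R7 = 0.007309 W

Final answer: 0.007309 W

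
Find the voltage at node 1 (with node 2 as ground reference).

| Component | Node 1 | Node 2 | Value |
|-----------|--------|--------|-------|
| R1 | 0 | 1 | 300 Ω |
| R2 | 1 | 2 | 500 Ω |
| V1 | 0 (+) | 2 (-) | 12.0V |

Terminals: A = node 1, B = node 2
Nodal analysis, taking node 2 as the 0 V reference.
Source V1 fixes V_0 = 12 V.
KCL at each unknown node (sum of currents leaving = 0; resistances in Ω):
  Node 1: (V_1 - 12)/300 + (V_1 - 0)/500 = 0
Collecting terms: 0.005333 × V_1 = 0.04  =>  V_1 = 7.5 V
The requested potential is V_1 = 7.5 V.

Final answer: V_1 = 7.5 V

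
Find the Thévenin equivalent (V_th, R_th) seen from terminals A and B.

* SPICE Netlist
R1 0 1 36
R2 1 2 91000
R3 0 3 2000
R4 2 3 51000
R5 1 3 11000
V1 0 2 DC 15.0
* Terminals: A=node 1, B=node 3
Step 1 — V_th is the open-circuit voltage V_A - V_B (nothing connected across the terminals).
Nodal analysis, taking node 2 as the 0 V reference.
Source V1 fixes V_0 = 15 V.
KCL at each unknown node (sum of currents leaving = 0; resistances in Ω):
  Node 1: (V_1 - 15)/36 + (V_1 - 0)/91000 + (V_1 - V_3)/11000 = 0
  Node 3: (V_3 - 15)/2000 + (V_3 - 0)/51000 + (V_3 - V_1)/11000 = 0
Collecting terms (coefficients in siemens):
  0.02788·V_1 - 0.00009091·V_3 = 0.4167
  0.0006105·V_3 - 0.00009091·V_1 = 0.0075
Determinant D = (0.02788)(0.0006105) - (-0.00009091)(-0.00009091) = 0.00001701
V_1 = [(0.4167)(0.0006105) - (-0.00009091)(0.0075)]/D = 14.99 V
V_3 = [(0.02788)(0.0075) - (0.4167)(-0.00009091)]/D = 14.52 V
V_th = V_1 - V_3 = 14.99 - 14.52 = 0.4754 V
Step 2 — R_th: zero the source — replace V1 by a short circuit (node 2 merges into node 0) — and find the resistance seen between A (node 1) and B (node 3).
Reduce the network between node 1 (A) and node 3 (B) by series/parallel combination:
  Rp1 = R1 ‖ R2 (parallel, both between nodes 0 and 1) = 1/(1/36 + 1/91000) = 35.99 Ω
  Rp2 = R3 ‖ R4 (parallel, both between nodes 0 and 3) = 1/(1/2000 + 1/51000) = 1925 Ω
  Rs1 = Rp1 + Rp2 (series, joined only at node 0) = 35.99 + 1925 = 1961 Ω
  Rp3 = R5 ‖ Rs1 (parallel, both between nodes 1 and 3) = 1/(1/11000 + 1/1961) = 1664 Ω
R_th = 1.664 kΩ

Final answer: V_th = 0.4754 V, R_th = 1.664 kΩ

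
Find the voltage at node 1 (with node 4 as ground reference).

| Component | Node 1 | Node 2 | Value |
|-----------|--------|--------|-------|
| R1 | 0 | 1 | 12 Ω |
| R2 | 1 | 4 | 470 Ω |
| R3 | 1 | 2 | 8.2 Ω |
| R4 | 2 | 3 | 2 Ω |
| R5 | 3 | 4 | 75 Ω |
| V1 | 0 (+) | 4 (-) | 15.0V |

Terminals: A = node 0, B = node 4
Nodal analysis, taking node 4 as the 0 V reference.
Source V1 fixes V_0 = 15 V.
KCL at each unknown node (sum of currents leaving = 0; resistances in Ω):
  Node 1: (V_1 - 15)/12 + (V_1 - 0)/470 + (V_1 - V_2)/8.2 = 0
  Node 2: (V_2 - V_1)/8.2 + (V_2 - V_3)/2 = 0
  Node 3: (V_3 - V_2)/2 + (V_3 - 0)/75 = 0
Collecting terms (coefficients in siemens):
  0.2074·V_1 - 0.122·V_2 = 1.25
  0.622·V_2 - 0.122·V_1 - 0.5·V_3 = 0
  0.5133·V_3 - 0.5·V_2 = 0
Solving these 3 simultaneous equations (Gaussian elimination) gives:
  V_1 = 12.86 V, V_2 = 11.62 V, V_3 = 11.32 V
The requested potential is V_1 = 12.86 V.

Final answer: V_1 = 12.86 V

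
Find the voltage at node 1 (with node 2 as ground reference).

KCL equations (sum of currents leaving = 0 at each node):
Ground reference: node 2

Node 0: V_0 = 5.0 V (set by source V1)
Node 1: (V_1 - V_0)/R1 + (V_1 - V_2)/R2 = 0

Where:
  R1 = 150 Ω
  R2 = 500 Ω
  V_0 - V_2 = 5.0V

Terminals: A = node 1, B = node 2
Nodal analysis, taking node 2 as the 0 V reference.
Source V1 fixes V_0 = 5 V.
KCL at each unknown node (sum of currents leaving = 0; resistances in Ω):
  Node 1: (V_1 - 5)/150 + (V_1 - 0)/500 = 0
Collecting terms: 0.008667 × V_1 = 0.03333  =>  V_1 = 3.846 V
The requested potential is V_1 = 3.846 V.

Final answer: V_1 = 3.846 V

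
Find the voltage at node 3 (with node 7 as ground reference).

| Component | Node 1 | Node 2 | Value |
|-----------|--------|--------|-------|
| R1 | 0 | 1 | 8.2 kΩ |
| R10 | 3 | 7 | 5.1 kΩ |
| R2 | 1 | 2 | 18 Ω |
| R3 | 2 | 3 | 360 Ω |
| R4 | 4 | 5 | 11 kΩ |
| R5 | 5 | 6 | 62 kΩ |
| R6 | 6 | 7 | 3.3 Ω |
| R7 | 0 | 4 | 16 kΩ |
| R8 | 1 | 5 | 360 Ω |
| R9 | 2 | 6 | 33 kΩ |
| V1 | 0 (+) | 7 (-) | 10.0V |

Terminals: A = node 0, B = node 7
Nodal analysis, taking node 7 as the 0 V reference.
Source V1 fixes V_0 = 10 V.
KCL at each unknown node (sum of currents leaving = 0; resistances in Ω):
  Node 1: (V_1 - 10)/8200 + (V_1 - V_2)/18 + (V_1 - V_5)/360 = 0
  Node 2: (V_2 - V_1)/18 + (V_2 - V_3)/360 + (V_2 - V_6)/33000 = 0
  Node 3: (V_3 - V_2)/360 + (V_3 - 0)/5100 = 0
  Node 4: (V_4 - V_5)/11000 + (V_4 - 10)/16000 = 0
  Node 5: (V_5 - V_4)/11000 + (V_5 - V_6)/62000 + (V_5 - V_1)/360 = 0
  Node 6: (V_6 - V_5)/62000 + (V_6 - 0)/3.3 + (V_6 - V_2)/33000 = 0
Collecting terms (coefficients in siemens):
  0.05846·V_1 - 0.05556·V_2 - 0.002778·V_5 = 0.00122
  0.05836·V_2 - 0.05556·V_1 - 0.002778·V_3 - 0.0000303·V_6 = 0
  0.002974·V_3 - 0.002778·V_2 = 0
  0.0001534·V_4 - 0.00009091·V_5 = 0.000625
  0.002885·V_5 - 0.002778·V_1 - 0.00009091·V_4 - 0.00001613·V_6 = 0
  0.3031·V_6 - 0.0000303·V_2 - 0.00001613·V_5 = 0
Solving these 6 simultaneous equations (Gaussian elimination) gives:
  V_1 = 4.093 V, V_2 = 4.077 V, V_3 = 3.808 V, V_4 = 6.531 V
  V_5 = 4.147 V, V_6 = 0.0006283 V
The requested potential is V_3 = 3.808 V.

Final answer: V_3 = 3.808 V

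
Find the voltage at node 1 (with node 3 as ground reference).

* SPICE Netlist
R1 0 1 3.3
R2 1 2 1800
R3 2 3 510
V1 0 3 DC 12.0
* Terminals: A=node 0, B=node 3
Nodal analysis, taking node 3 as the 0 V reference.
Source V1 fixes V_0 = 12 V.
KCL at each unknown node (sum of currents leaving = 0; resistances in Ω):
  Node 1: (V_1 - 12)/3.3 + (V_1 - V_2)/1800 = 0
  Node 2: (V_2 - V_1)/1800 + (V_2 - 0)/510 = 0
Collecting terms (coefficients in siemens):
  0.3036·V_1 - 0.0005556·V_2 = 3.636
  0.002516·V_2 - 0.0005556·V_1 = 0
Determinant D = (0.3036)(0.002516) - (-0.0005556)(-0.0005556) = 0.0007636
V_1 = [(3.636)(0.002516) - (-0.0005556)(0)]/D = 11.98 V
V_2 = [(0.3036)(0) - (3.636)(-0.0005556)]/D = 2.646 V
The requested potential is V_1 = 11.98 V.

Final answer: V_1 = 11.98 V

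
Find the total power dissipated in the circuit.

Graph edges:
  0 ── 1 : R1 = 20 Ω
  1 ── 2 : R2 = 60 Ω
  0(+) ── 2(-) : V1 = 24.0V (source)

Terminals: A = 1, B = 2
Nodal analysis, taking node 2 as the 0 V reference.
Source V1 fixes V_0 = 24 V.
KCL at each unknown node (sum of currents leaving = 0; resistances in Ω):
  Node 1: (V_1 - 24)/20 + (V_1 - 0)/60 = 0
Collecting terms: 0.06667 × V_1 = 1.2  =>  V_1 = 18 V
Power in each resistor, P = (ΔV)²/R:
  P_R1 = (24 - 18)²/20 = 1.8 W
  P_R2 = (18 - 0)²/60 = 5.4 W
P_total = P_R1 + P_R2 = 7.2 W

Final answer: 7.2 W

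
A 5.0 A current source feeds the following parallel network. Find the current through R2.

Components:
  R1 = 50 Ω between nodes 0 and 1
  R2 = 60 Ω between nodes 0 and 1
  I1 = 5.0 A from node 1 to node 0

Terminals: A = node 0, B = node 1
All resistors sit directly between nodes 0 and 1, so they are in parallel and share one voltage V; the full source current 5 A splits among them.
1/R_par = 1/50 + 1/60 = 0.03667 S  =>  R_par = 27.27 Ω
V = I × R_par = 5 × 27.27 = 136.4 V
I_R2 = V/R2 = 136.4/60 = 2.273 A

Final answer: 2.273 A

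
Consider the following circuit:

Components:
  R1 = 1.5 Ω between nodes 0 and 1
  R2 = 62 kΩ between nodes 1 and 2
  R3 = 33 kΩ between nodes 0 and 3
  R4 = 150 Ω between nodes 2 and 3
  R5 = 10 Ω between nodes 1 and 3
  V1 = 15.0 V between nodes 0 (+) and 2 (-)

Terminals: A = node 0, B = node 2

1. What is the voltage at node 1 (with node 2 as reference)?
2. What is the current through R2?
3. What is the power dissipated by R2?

Nodal analysis, taking node 2 as the 0 V reference.
Source V1 fixes V_0 = 15 V.
KCL at each unknown node (sum of currents leaving = 0; resistances in Ω):
  Node 1: (V_1 - 15)/1.5 + (V_1 - 0)/62000 + (V_1 - V_3)/10 = 0
  Node 3: (V_3 - 15)/33000 + (V_3 - 0)/150 + (V_3 - V_1)/10 = 0
Collecting terms (coefficients in siemens):
  0.7667·V_1 - 0.1·V_3 = 10
  0.1067·V_3 - 0.1·V_1 = 0.0004545
Determinant D = (0.7667)(0.1067) - (-0.1)(-0.1) = 0.0718
V_1 = [(10)(0.1067) - (-0.1)(0.0004545)]/D = 14.86 V
V_3 = [(0.7667)(0.0004545) - (10)(-0.1)]/D = 13.93 V
Part 1:
  Read off the nodal solution: V_1 = 14.86 V
Part 2:
  I_R2 = (V_1 - V_2)/R2 = (14.86 - 0)/62000 = 0.0002397 A
  Magnitude: I_R2 = 0.0002397 A
Part 3:
  I_R2 = (V_1 - V_2)/R2 = (14.86 - 0)/62000 = 0.0002397 A
  P_R2 = I_R2² × R2 = (0.0002397)² × 62000 = 0.003562 W

Final answers:
1. V_1 = 14.86 V
2. I_R2 = 0.0002397 A
3. P_R2 = 0.003562 W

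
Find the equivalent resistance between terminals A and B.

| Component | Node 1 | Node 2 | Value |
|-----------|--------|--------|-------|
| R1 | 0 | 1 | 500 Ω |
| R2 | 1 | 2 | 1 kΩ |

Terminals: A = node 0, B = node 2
Reduce the network between node 0 (A) and node 2 (B) by series/parallel combination:
  Rs1 = R1 + R2 (series, joined only at node 1) = 500 + 1000 = 1500 Ω
R_eq = 1.5 kΩ

Final answer: 1.5 kΩ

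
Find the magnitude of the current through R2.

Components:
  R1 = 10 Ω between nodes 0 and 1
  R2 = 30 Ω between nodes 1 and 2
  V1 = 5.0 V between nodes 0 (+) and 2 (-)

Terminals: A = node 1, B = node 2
Nodal analysis, taking node 2 as the 0 V reference.
Source V1 fixes V_0 = 5 V.
KCL at each unknown node (sum of currents leaving = 0; resistances in Ω):
  Node 1: (V_1 - 5)/10 + (V_1 - 0)/30 = 0
Collecting terms: 0.1333 × V_1 = 0.5  =>  V_1 = 3.75 V
I_R2 = (V_1 - V_2)/R2 = (3.75 - 0)/30 = 0.125 A
|I_R2| = 0.125 A

Final answer: |I_R2| = 0.125 A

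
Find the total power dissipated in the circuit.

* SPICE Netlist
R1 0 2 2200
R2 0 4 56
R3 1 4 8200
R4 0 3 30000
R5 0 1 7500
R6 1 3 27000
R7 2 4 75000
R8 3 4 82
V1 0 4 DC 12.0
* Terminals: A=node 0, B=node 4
Nodal analysis, taking node 4 as the 0 V reference.
Source V1 fixes V_0 = 12 V.
KCL at each unknown node (sum of currents leaving = 0; resistances in Ω):
  Node 1: (V_1 - 0)/8200 + (V_1 - 12)/7500 + (V_1 - V_3)/27000 = 0
  Node 2: (V_2 - 12)/2200 + (V_2 - 0)/75000 = 0
  Node 3: (V_3 - 12)/30000 + (V_3 - V_1)/27000 + (V_3 - 0)/82 = 0
Collecting terms (coefficients in siemens):
  0.0002923·V_1 - 0.00003704·V_3 = 0.0016
  0.0004679·V_2 = 0.005455
  0.01227·V_3 - 0.00003704·V_1 = 0.0004
Solving these 3 simultaneous equations (Gaussian elimination) gives:
  V_1 = 5.48 V, V_2 = 11.66 V, V_3 = 0.04916 V
Power in each resistor, P = (ΔV)²/R:
  P_R1 = (12 - 11.66)²/2200 = 0.00005316 W
  P_R2 = (12 - 0)²/56 = 2.571 W
  P_R3 = (5.48 - 0)²/8200 = 0.003662 W
  P_R4 = (12 - 0.04916)²/30000 = 0.004761 W
  P_R5 = (12 - 5.48)²/7500 = 0.005669 W
  P_R6 = (5.48 - 0.04916)²/27000 = 0.001092 W
  P_R7 = (11.66 - 0)²/75000 = 0.001812 W
  P_R8 = (0.04916 - 0)²/82 = 0.00002947 W
P_total = P_R1 + P_R2 + P_R3 + P_R4 + P_R5 + P_R6 + P_R7 + P_R8 = 2.589 W

Final answer: 2.589 W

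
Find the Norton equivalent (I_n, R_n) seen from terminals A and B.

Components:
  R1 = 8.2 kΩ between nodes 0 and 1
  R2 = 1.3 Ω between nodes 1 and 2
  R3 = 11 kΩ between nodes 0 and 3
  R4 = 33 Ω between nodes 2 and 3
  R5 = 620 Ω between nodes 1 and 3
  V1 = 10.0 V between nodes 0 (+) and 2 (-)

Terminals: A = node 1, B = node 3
Find the Thévenin equivalent first; then I_n = V_th/R_th and R_n = R_th.
Step 1 — V_th is the open-circuit voltage V_A - V_B (nothing connected across the terminals).
Nodal analysis, taking node 2 as the 0 V reference.
Source V1 fixes V_0 = 10 V.
KCL at each unknown node (sum of currents leaving = 0; resistances in Ω):
  Node 1: (V_1 - 10)/8200 + (V_1 - 0)/1.3 + (V_1 - V_3)/620 = 0
  Node 3: (V_3 - 10)/11000 + (V_3 - 0)/33 + (V_3 - V_1)/620 = 0
Collecting terms (coefficients in siemens):
  0.771·V_1 - 0.001613·V_3 = 0.00122
  0.03201·V_3 - 0.001613·V_1 = 0.0009091
Determinant D = (0.771)(0.03201) - (-0.001613)(-0.001613) = 0.02467
V_1 = [(0.00122)(0.03201) - (-0.001613)(0.0009091)]/D = 0.001641 V
V_3 = [(0.771)(0.0009091) - (0.00122)(-0.001613)]/D = 0.02849 V
V_th = V_1 - V_3 = 0.001641 - 0.02849 = -0.02684 V
Step 2 — R_th: zero the source — replace V1 by a short circuit (node 2 merges into node 0) — and find the resistance seen between A (node 1) and B (node 3).
Reduce the network between node 1 (A) and node 3 (B) by series/parallel combination:
  Rp1 = R1 ‖ R2 (parallel, both between nodes 0 and 1) = 1/(1/8200 + 1/1.3) = 1.3 Ω
  Rp2 = R3 ‖ R4 (parallel, both between nodes 0 and 3) = 1/(1/11000 + 1/33) = 32.9 Ω
  Rs1 = Rp1 + Rp2 (series, joined only at node 0) = 1.3 + 32.9 = 34.2 Ω
  Rp3 = R5 ‖ Rs1 (parallel, both between nodes 1 and 3) = 1/(1/620 + 1/34.2) = 32.41 Ω
R_th = 32.41 Ω
I_n = V_th/R_th = -0.02684/32.41 = -0.0008282 A, and R_n = R_th = 32.41 Ω

Final answer: I_n = -0.0008282 A, R_n = 32.41 Ω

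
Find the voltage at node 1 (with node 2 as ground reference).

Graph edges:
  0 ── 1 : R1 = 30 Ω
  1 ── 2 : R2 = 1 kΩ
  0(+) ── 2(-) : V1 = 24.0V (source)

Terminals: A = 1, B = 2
Nodal analysis, taking node 2 as the 0 V reference.
Source V1 fixes V_0 = 24 V.
KCL at each unknown node (sum of currents leaving = 0; resistances in Ω):
  Node 1: (V_1 - 24)/30 + (V_1 - 0)/1000 = 0
Collecting terms: 0.03433 × V_1 = 0.8  =>  V_1 = 23.3 V
The requested potential is V_1 = 23.3 V.

Final answer: V_1 = 23.3 V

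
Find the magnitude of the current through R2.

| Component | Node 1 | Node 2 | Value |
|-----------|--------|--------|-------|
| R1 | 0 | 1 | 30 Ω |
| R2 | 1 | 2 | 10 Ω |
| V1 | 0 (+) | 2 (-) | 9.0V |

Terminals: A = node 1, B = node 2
Nodal analysis, taking node 2 as the 0 V reference.
Source V1 fixes V_0 = 9 V.
KCL at each unknown node (sum of currents leaving = 0; resistances in Ω):
  Node 1: (V_1 - 9)/30 + (V_1 - 0)/10 = 0
Collecting terms: 0.1333 × V_1 = 0.3  =>  V_1 = 2.25 V
I_R2 = (V_1 - V_2)/R2 = (2.25 - 0)/10 = 0.225 A
|I_R2| = 0.225 A

Final answer: |I_R2| = 0.225 A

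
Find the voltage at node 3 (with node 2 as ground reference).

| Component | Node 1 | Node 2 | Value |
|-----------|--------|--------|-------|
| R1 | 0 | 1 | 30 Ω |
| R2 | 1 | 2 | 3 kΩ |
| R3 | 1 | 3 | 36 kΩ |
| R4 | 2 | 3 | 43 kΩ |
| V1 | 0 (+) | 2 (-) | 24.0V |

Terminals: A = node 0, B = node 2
Nodal analysis, taking node 2 as the 0 V reference.
Source V1 fixes V_0 = 24 V.
KCL at each unknown node (sum of currents leaving = 0; resistances in Ω):
  Node 1: (V_1 - 24)/30 + (V_1 - 0)/3000 + (V_1 - V_3)/36000 = 0
  Node 3: (V_3 - V_1)/36000 + (V_3 - 0)/43000 = 0
Collecting terms (coefficients in siemens):
  0.03369·V_1 - 0.00002778·V_3 = 0.8
  0.00005103·V_3 - 0.00002778·V_1 = 0
Determinant D = (0.03369)(0.00005103) - (-0.00002778)(-0.00002778) = 0.000001719
V_1 = [(0.8)(0.00005103) - (-0.00002778)(0)]/D = 23.75 V
V_3 = [(0.03369)(0) - (0.8)(-0.00002778)]/D = 12.93 V
The requested potential is V_3 = 12.93 V.

Final answer: V_3 = 12.93 V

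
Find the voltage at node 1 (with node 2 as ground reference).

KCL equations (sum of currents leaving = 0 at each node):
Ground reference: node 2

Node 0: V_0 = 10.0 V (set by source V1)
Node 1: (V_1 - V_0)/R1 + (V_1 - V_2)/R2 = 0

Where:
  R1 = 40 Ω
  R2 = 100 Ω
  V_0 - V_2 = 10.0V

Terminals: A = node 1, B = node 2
Nodal analysis, taking node 2 as the 0 V reference.
Source V1 fixes V_0 = 10 V.
KCL at each unknown node (sum of currents leaving = 0; resistances in Ω):
  Node 1: (V_1 - 10)/40 + (V_1 - 0)/100 = 0
Collecting terms: 0.035 × V_1 = 0.25  =>  V_1 = 7.143 V
The requested potential is V_1 = 7.143 V.

Final answer: V_1 = 7.143 V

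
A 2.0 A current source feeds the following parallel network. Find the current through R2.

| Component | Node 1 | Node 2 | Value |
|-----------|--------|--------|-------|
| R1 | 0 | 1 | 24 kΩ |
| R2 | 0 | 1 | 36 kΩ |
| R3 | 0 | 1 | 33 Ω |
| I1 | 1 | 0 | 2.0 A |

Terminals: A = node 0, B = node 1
All resistors sit directly between nodes 0 and 1, so they are in parallel and share one voltage V; the full source current 2 A splits among them.
1/R_par = 1/24000 + 1/36000 + 1/33 = 0.03037 S  =>  R_par = 32.92 Ω
V = I × R_par = 2 × 32.92 = 65.85 V
I_R2 = V/R2 = 65.85/36000 = 0.001829 A

Final answer: 0.001829 A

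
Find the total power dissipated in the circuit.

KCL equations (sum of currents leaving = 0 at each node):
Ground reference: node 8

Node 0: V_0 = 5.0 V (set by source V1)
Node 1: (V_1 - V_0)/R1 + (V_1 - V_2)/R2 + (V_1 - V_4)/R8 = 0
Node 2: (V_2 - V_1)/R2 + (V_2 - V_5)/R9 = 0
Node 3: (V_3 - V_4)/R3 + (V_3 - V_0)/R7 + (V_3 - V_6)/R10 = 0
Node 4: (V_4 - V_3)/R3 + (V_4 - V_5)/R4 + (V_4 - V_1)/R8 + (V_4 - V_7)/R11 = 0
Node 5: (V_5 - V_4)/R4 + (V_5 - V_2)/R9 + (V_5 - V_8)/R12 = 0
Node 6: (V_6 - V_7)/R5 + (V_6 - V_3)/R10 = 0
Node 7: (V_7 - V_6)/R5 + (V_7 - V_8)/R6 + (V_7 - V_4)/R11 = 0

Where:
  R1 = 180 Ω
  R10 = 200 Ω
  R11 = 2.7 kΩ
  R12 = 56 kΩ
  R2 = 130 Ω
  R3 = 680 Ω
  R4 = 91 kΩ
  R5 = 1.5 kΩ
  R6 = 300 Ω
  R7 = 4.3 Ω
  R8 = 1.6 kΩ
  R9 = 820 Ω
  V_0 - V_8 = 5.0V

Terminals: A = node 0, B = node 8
Nodal analysis, taking node 8 as the 0 V reference.
Source V1 fixes V_0 = 5 V.
KCL at each unknown node (sum of currents leaving = 0; resistances in Ω):
  Node 1: (V_1 - 5)/180 + (V_1 - V_2)/130 + (V_1 - V_4)/1600 = 0
  Node 2: (V_2 - V_1)/130 + (V_2 - V_5)/820 = 0
  Node 3: (V_3 - V_4)/680 + (V_3 - 5)/4.3 + (V_3 - V_6)/200 = 0
  Node 4: (V_4 - V_3)/680 + (V_4 - V_5)/91000 + (V_4 - V_1)/1600 + (V_4 - V_7)/2700 = 0
  Node 5: (V_5 - V_4)/91000 + (V_5 - V_2)/820 + (V_5 - 0)/56000 = 0
  Node 6: (V_6 - V_7)/1500 + (V_6 - V_3)/200 = 0
  Node 7: (V_7 - V_6)/1500 + (V_7 - 0)/300 + (V_7 - V_4)/2700 = 0
Collecting terms (coefficients in siemens):
  0.01387·V_1 - 0.007692·V_2 - 0.000625·V_4 = 0.02778
  0.008912·V_2 - 0.007692·V_1 - 0.00122·V_5 = 0
  0.239·V_3 - 0.001471·V_4 - 0.005·V_6 = 1.163
  0.002477·V_4 - 0.000625·V_1 - 0.001471·V_3 - 0.00001099·V_5 - 0.0003704·V_7 = 0
  0.001248·V_5 - 0.00122·V_2 - 0.00001099·V_4 = 0
  0.005667·V_6 - 0.005·V_3 - 0.0006667·V_7 = 0
  0.00437·V_7 - 0.0003704·V_4 - 0.0006667·V_6 = 0
Solving these 7 simultaneous equations (Gaussian elimination) gives:
  V_1 = 4.923 V, V_2 = 4.911 V, V_3 = 4.986 V, V_4 = 4.383 V
  V_5 = 4.836 V, V_6 = 4.525 V, V_7 = 1.062 V
Power in each resistor, P = (ΔV)²/R:
  P_R1 = (5 - 4.923)²/180 = 0.00003311 W
  P_R2 = (4.923 - 4.911)²/130 = 0.000001085 W
  P_R3 = (4.986 - 4.383)²/680 = 0.0005356 W
  P_R4 = (4.383 - 4.836)²/91000 = 0.000002258 W
  P_R5 = (4.525 - 1.062)²/1500 = 0.007995 W
  P_R6 = (1.062 - 0)²/300 = 0.003757 W
  P_R7 = (5 - 4.986)²/4.3 = 0.00004393 W
  P_R8 = (4.923 - 4.383)²/1600 = 0.0001823 W
  P_R9 = (4.911 - 4.836)²/820 = 0.000006841 W
  P_R10 = (4.986 - 4.525)²/200 = 0.001066 W
  P_R11 = (4.383 - 1.062)²/2700 = 0.004085 W
  P_R12 = (4.836 - 0)²/56000 = 0.0004176 W
P_total = P_R1 + P_R2 + P_R3 + P_R4 + P_R5 + P_R6 + P_R7 + P_R8 + P_R9 + P_R10 + P_R11 + P_R12 = 0.01813 W

Final answer: 0.01813 W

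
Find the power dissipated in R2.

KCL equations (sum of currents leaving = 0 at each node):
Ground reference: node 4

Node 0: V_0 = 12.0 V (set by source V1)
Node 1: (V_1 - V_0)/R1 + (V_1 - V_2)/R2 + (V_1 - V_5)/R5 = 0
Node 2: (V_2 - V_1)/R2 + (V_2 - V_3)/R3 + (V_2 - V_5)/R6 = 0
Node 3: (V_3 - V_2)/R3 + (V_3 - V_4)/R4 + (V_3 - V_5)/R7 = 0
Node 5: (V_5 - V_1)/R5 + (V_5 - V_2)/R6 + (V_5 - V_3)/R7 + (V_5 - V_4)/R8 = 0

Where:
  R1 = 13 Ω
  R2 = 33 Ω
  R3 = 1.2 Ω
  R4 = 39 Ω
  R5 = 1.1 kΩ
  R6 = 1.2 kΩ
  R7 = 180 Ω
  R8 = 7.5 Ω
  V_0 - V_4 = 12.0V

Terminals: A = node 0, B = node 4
Nodal analysis, taking node 4 as the 0 V reference.
Source V1 fixes V_0 = 12 V.
KCL at each unknown node (sum of currents leaving = 0; resistances in Ω):
  Node 1: (V_1 - 12)/13 + (V_1 - V_2)/33 + (V_1 - V_5)/1100 = 0
  Node 2: (V_2 - V_1)/33 + (V_2 - V_3)/1.2 + (V_2 - V_5)/1200 = 0
  Node 3: (V_3 - V_2)/1.2 + (V_3 - 0)/39 + (V_3 - V_5)/180 = 0
  Node 5: (V_5 - V_1)/1100 + (V_5 - V_2)/1200 + (V_5 - V_3)/180 + (V_5 - 0)/7.5 = 0
Collecting terms (coefficients in siemens):
  0.1081·V_1 - 0.0303·V_2 - 0.0009091·V_5 = 0.9231
  0.8645·V_2 - 0.0303·V_1 - 0.8333·V_3 - 0.0008333·V_5 = 0
  0.8645·V_3 - 0.8333·V_2 - 0.005556·V_5 = 0
  0.1406·V_5 - 0.0009091·V_1 - 0.0008333·V_2 - 0.005556·V_3 = 0
Solving these 4 simultaneous equations (Gaussian elimination) gives:
  V_1 = 9.923 V, V_2 = 4.941 V, V_3 = 4.765 V, V_5 = 0.2817 V
I_R2 = (V_1 - V_2)/R2 = (9.923 - 4.941)/33 = 0.151 A
P_R2 = I_R2² × R2 = (0.151)² × 33 = 0.7521 W

Final answer: 0.7521 W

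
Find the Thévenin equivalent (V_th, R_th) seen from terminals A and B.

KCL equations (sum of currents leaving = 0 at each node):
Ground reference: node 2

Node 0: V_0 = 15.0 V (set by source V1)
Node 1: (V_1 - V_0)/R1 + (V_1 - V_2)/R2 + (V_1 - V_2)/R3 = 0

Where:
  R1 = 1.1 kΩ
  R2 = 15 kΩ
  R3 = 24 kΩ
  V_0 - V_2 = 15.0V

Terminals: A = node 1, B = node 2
Step 1 — V_th is the open-circuit voltage V_A - V_B (nothing connected across the terminals).
Nodal analysis, taking node 2 as the 0 V reference.
Source V1 fixes V_0 = 15 V.
KCL at each unknown node (sum of currents leaving = 0; resistances in Ω):
  Node 1: (V_1 - 15)/1100 + (V_1 - 0)/15000 + (V_1 - 0)/24000 = 0
Collecting terms: 0.001017 × V_1 = 0.01364  =>  V_1 = 13.4 V
V_th = V_1 - V_2 = 13.4 - 0 = 13.4 V
Step 2 — R_th: zero the source — replace V1 by a short circuit (node 2 merges into node 0) — and find the resistance seen between A (node 1) and B (node 0).
Reduce the network between node 1 (A) and node 0 (B) by series/parallel combination:
  Rp1 = R1 ‖ R2 ‖ R3 (parallel, all between nodes 0 and 1) = 1/(1/1100 + 1/15000 + 1/24000) = 982.9 Ω
R_th = 982.9 Ω

Final answer: V_th = 13.4 V, R_th = 982.9 Ω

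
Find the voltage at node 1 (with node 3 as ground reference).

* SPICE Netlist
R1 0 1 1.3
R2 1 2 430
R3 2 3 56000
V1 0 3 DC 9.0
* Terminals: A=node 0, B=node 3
Nodal analysis, taking node 3 as the 0 V reference.
Source V1 fixes V_0 = 9 V.
KCL at each unknown node (sum of currents leaving = 0; resistances in Ω):
  Node 1: (V_1 - 9)/1.3 + (V_1 - V_2)/430 = 0
  Node 2: (V_2 - V_1)/430 + (V_2 - 0)/56000 = 0
Collecting terms (coefficients in siemens):
  0.7716·V_1 - 0.002326·V_2 = 6.923
  0.002343·V_2 - 0.002326·V_1 = 0
Determinant D = (0.7716)(0.002343) - (-0.002326)(-0.002326) = 0.001803
V_1 = [(6.923)(0.002343) - (-0.002326)(0)]/D = 9 V
V_2 = [(0.7716)(0) - (6.923)(-0.002326)]/D = 8.931 V
The requested potential is V_1 = 9 V.

Final answer: V_1 = 9 V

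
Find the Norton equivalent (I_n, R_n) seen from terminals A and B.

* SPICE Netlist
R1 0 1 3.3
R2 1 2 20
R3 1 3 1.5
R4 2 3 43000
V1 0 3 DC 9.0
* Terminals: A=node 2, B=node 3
Find the Thévenin equivalent first; then I_n = V_th/R_th and R_n = R_th.
Step 1 — V_th is the open-circuit voltage V_A - V_B (nothing connected across the terminals).
Nodal analysis, taking node 3 as the 0 V reference.
Source V1 fixes V_0 = 9 V.
KCL at each unknown node (sum of currents leaving = 0; resistances in Ω):
  Node 1: (V_1 - 9)/3.3 + (V_1 - V_2)/20 + (V_1 - 0)/1.5 = 0
  Node 2: (V_2 - V_1)/20 + (V_2 - 0)/43000 = 0
Collecting terms (coefficients in siemens):
  1.02·V_1 - 0.05·V_2 = 2.727
  0.05002·V_2 - 0.05·V_1 = 0
Determinant D = (1.02)(0.05002) - (-0.05)(-0.05) = 0.04851
V_1 = [(2.727)(0.05002) - (-0.05)(0)]/D = 2.812 V
V_2 = [(1.02)(0) - (2.727)(-0.05)]/D = 2.811 V
V_th = V_2 - V_3 = 2.811 - 0 = 2.811 V
Step 2 — R_th: zero the source — replace V1 by a short circuit (node 3 merges into node 0) — and find the resistance seen between A (node 2) and B (node 0).
Reduce the network between node 2 (A) and node 0 (B) by series/parallel combination:
  Rp1 = R1 ‖ R3 (parallel, both between nodes 0 and 1) = 1/(1/3.3 + 1/1.5) = 1.031 Ω
  Rs1 = R2 + Rp1 (series, joined only at node 1) = 20 + 1.031 = 21.03 Ω
  Rp2 = R4 ‖ Rs1 (parallel, both between nodes 0 and 2) = 1/(1/43000 + 1/21.03) = 21.02 Ω
R_th = 21.02 Ω
I_n = V_th/R_th = 2.811/21.02 = 0.1337 A, and R_n = R_th = 21.02 Ω

Final answer: I_n = 0.1337 A, R_n = 21.02 Ω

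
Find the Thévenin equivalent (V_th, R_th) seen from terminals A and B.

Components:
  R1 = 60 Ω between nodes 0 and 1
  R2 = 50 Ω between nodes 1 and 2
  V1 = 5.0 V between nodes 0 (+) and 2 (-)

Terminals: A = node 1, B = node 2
Step 1 — V_th is the open-circuit voltage V_A - V_B (nothing connected across the terminals).
Nodal analysis, taking node 2 as the 0 V reference.
Source V1 fixes V_0 = 5 V.
KCL at each unknown node (sum of currents leaving = 0; resistances in Ω):
  Node 1: (V_1 - 5)/60 + (V_1 - 0)/50 = 0
Collecting terms: 0.03667 × V_1 = 0.08333  =>  V_1 = 2.273 V
V_th = V_1 - V_2 = 2.273 - 0 = 2.273 V
Step 2 — R_th: zero the source — replace V1 by a short circuit (node 2 merges into node 0) — and find the resistance seen between A (node 1) and B (node 0).
Reduce the network between node 1 (A) and node 0 (B) by series/parallel combination:
  Rp1 = R1 ‖ R2 (parallel, both between nodes 0 and 1) = 1/(1/60 + 1/50) = 27.27 Ω
R_th = 27.27 Ω

Final answer: V_th = 2.273 V, R_th = 27.27 Ω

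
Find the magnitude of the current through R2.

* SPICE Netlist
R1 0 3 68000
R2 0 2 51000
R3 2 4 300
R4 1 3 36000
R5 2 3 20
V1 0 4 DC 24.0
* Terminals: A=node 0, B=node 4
Nodal analysis, taking node 4 as the 0 V reference.
Source V1 fixes V_0 = 24 V.
KCL at each unknown node (sum of currents leaving = 0; resistances in Ω):
  Node 1: (V_1 - V_3)/36000 = 0
  Node 2: (V_2 - 24)/51000 + (V_2 - 0)/300 + (V_2 - V_3)/20 = 0
  Node 3: (V_3 - 24)/68000 + (V_3 - V_1)/36000 + (V_3 - V_2)/20 = 0
Collecting terms (coefficients in siemens):
  0.00002778·V_1 - 0.00002778·V_3 = 0
  0.05335·V_2 - 0.05·V_3 = 0.0004706
  0.05004·V_3 - 0.00002778·V_1 - 0.05·V_2 = 0.0003529
Solving these 3 simultaneous equations (Gaussian elimination) gives:
  V_1 = 0.2515 V, V_2 = 0.2445 V, V_3 = 0.2515 V
I_R2 = (V_0 - V_2)/R2 = (24 - 0.2445)/51000 = 0.0004658 A
|I_R2| = 0.0004658 A

Final answer: |I_R2| = 0.0004658 A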